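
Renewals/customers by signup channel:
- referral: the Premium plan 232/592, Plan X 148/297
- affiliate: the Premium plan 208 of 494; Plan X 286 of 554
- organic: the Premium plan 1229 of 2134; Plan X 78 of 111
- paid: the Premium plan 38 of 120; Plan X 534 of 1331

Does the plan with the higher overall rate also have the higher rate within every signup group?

No

Referral: the Premium plan 232/592 = 39.2%, Plan X 148/297 = 49.8% → Plan X
Affiliate: the Premium plan 208/494 = 42.1%, Plan X 286/554 = 51.6% → Plan X
Organic: the Premium plan 1229/2134 = 57.6%, Plan X 78/111 = 70.3% → Plan X
Paid: the Premium plan 38/120 = 31.7%, Plan X 534/1331 = 40.1% → Plan X
Overall: the Premium plan 1707/3340 = 51.1%, Plan X 1046/2293 = 45.6% → the Premium plan
Plan X wins each signup group but the Premium plan wins overall — the comparison reverses. Plan X's customers skew toward paid, which has a lower base rate.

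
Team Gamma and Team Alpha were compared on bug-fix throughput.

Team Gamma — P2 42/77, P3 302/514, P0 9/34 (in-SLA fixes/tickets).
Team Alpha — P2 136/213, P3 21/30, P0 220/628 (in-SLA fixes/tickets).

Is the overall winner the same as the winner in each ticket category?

P2: Team Gamma 42/77 = 54.5%, Team Alpha 136/213 = 63.8% → Team Alpha
P3: Team Gamma 302/514 = 58.8%, Team Alpha 21/30 = 70.0% → Team Alpha
P0: Team Gamma 9/34 = 26.5%, Team Alpha 220/628 = 35.0% → Team Alpha
Overall: Team Gamma 353/625 = 56.5%, Team Alpha 377/871 = 43.3% → Team Gamma
Team Alpha wins each ticket group but Team Gamma wins overall — the comparison reverses. Team Alpha's tickets skew toward P0, which has a lower base rate.

No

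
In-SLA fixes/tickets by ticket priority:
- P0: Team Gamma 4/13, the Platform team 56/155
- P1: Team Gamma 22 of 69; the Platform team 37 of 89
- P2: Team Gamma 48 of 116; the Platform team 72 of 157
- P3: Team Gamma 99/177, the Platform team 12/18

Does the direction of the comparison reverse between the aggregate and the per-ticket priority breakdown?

Yes

P0: Team Gamma 4/13 = 30.8%, the Platform team 56/155 = 36.1% → the Platform team
P1: Team Gamma 22/69 = 31.9%, the Platform team 37/89 = 41.6% → the Platform team
P2: Team Gamma 48/116 = 41.4%, the Platform team 72/157 = 45.9% → the Platform team
P3: Team Gamma 99/177 = 55.9%, the Platform team 12/18 = 66.7% → the Platform team
Overall: Team Gamma 173/375 = 46.1%, the Platform team 177/419 = 42.2% → Team Gamma
The Platform team wins each ticket group but Team Gamma wins overall — the comparison reverses. The Platform team's tickets skew toward P0, which has a lower base rate.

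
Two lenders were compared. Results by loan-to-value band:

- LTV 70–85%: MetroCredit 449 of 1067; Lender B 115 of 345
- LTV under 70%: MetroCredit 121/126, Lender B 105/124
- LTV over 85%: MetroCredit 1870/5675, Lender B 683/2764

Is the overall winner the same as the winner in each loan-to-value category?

Yes

LTV 70–85%: MetroCredit 449/1067 = 42.1%, Lender B 115/345 = 33.3% → MetroCredit
LTV under 70%: MetroCredit 121/126 = 96.0%, Lender B 105/124 = 84.7% → MetroCredit
LTV over 85%: MetroCredit 1870/5675 = 33.0%, Lender B 683/2764 = 24.7% → MetroCredit
Overall: MetroCredit 2440/6868 = 35.5%, Lender B 903/3233 = 27.9% → MetroCredit
MetroCredit wins overall and in every loan-to-value group — no reversal.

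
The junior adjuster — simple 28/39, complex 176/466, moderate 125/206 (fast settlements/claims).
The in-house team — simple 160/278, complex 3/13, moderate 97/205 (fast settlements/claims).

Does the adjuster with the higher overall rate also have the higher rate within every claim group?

No

Simple: the junior adjuster 28/39 = 71.8%, the in-house team 160/278 = 57.6% → the junior adjuster
Complex: the junior adjuster 176/466 = 37.8%, the in-house team 3/13 = 23.1% → the junior adjuster
Moderate: the junior adjuster 125/206 = 60.7%, the in-house team 97/205 = 47.3% → the junior adjuster
Overall: the junior adjuster 329/711 = 46.3%, the in-house team 260/496 = 52.4% → the in-house team
The junior adjuster wins each claim group but the in-house team wins overall — the comparison reverses. The junior adjuster's claims skew toward complex, which has a lower base rate.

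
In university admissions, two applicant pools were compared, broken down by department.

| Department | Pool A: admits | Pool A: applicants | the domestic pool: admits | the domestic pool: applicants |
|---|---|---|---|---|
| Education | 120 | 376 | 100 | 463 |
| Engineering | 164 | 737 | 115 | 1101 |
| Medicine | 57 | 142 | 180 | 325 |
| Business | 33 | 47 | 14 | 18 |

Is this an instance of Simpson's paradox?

Education: Pool A 120/376 = 31.9%, the domestic pool 100/463 = 21.6% → Pool A
Engineering: Pool A 164/737 = 22.3%, the domestic pool 115/1101 = 10.4% → Pool A
Medicine: Pool A 57/142 = 40.1%, the domestic pool 180/325 = 55.4% → the domestic pool
Business: Pool A 33/47 = 70.2%, the domestic pool 14/18 = 77.8% → the domestic pool
Overall: Pool A 374/1302 = 28.7%, the domestic pool 409/1907 = 21.4% → Pool A
Neither sweeps: Pool A wins 2 of 4 groups, the domestic pool wins 2. Pool A wins overall but not every group — no Simpson reversal.

No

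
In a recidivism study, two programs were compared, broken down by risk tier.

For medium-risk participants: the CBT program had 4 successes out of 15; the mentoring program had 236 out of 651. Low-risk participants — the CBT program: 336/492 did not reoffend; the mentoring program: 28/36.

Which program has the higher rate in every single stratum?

the mentoring program

Medium-risk: the CBT program 4/15 = 26.7%, the mentoring program 236/651 = 36.3% → the mentoring program
Low-risk: the CBT program 336/492 = 68.3%, the mentoring program 28/36 = 77.8% → the mentoring program
The mentoring program has the higher rate in both groups.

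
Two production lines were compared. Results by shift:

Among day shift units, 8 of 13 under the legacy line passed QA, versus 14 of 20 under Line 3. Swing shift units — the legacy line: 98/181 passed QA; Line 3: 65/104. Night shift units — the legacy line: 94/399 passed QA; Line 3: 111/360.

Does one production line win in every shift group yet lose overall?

No

Day shift: the legacy line 8/13 = 61.5%, Line 3 14/20 = 70.0% → Line 3
Swing shift: the legacy line 98/181 = 54.1%, Line 3 65/104 = 62.5% → Line 3
Night shift: the legacy line 94/399 = 23.6%, Line 3 111/360 = 30.8% → Line 3
Overall: the legacy line 200/593 = 33.7%, Line 3 190/484 = 39.3% → Line 3
Line 3 wins overall and in every shift group — no reversal.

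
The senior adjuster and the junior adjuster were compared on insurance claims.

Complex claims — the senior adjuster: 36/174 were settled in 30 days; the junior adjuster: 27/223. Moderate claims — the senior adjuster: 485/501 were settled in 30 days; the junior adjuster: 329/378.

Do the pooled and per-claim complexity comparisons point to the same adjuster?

Complex: the senior adjuster 36/174 = 20.7%, the junior adjuster 27/223 = 12.1% → the senior adjuster
Moderate: the senior adjuster 485/501 = 96.8%, the junior adjuster 329/378 = 87.0% → the senior adjuster
Overall: the senior adjuster 521/675 = 77.2%, the junior adjuster 356/601 = 59.2% → the senior adjuster
The senior adjuster wins overall and in every claim group — no reversal.

Yes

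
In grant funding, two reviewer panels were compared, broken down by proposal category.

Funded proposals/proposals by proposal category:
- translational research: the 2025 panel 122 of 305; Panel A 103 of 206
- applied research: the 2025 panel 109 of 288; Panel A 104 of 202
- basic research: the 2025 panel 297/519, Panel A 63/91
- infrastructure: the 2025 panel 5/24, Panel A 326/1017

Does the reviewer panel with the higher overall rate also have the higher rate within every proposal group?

No

Translational research: the 2025 panel 122/305 = 40.0%, Panel A 103/206 = 50.0% → Panel A
Applied research: the 2025 panel 109/288 = 37.8%, Panel A 104/202 = 51.5% → Panel A
Basic research: the 2025 panel 297/519 = 57.2%, Panel A 63/91 = 69.2% → Panel A
Infrastructure: the 2025 panel 5/24 = 20.8%, Panel A 326/1017 = 32.1% → Panel A
Overall: the 2025 panel 533/1136 = 46.9%, Panel A 596/1516 = 39.3% → the 2025 panel
Panel A wins each proposal group but the 2025 panel wins overall — the comparison reverses. Panel A's proposals skew toward infrastructure, which has a lower base rate.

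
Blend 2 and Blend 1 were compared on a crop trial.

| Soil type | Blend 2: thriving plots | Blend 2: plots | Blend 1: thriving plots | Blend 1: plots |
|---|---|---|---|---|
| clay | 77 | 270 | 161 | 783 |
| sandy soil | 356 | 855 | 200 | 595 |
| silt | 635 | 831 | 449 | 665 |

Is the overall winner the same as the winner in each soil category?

Clay: Blend 2 77/270 = 28.5%, Blend 1 161/783 = 20.6% → Blend 2
Sandy soil: Blend 2 356/855 = 41.6%, Blend 1 200/595 = 33.6% → Blend 2
Silt: Blend 2 635/831 = 76.4%, Blend 1 449/665 = 67.5% → Blend 2
Overall: Blend 2 1068/1956 = 54.6%, Blend 1 810/2043 = 39.6% → Blend 2
Blend 2 wins overall and in every soil group — no reversal.

Yes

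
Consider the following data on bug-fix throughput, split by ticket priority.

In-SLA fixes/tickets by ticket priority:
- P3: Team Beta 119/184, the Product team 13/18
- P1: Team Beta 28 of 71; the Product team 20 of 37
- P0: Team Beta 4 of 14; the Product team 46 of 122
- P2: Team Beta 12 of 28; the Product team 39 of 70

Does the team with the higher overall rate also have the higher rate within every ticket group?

No

P3: Team Beta 119/184 = 64.7%, the Product team 13/18 = 72.2% → the Product team
P1: Team Beta 28/71 = 39.4%, the Product team 20/37 = 54.1% → the Product team
P0: Team Beta 4/14 = 28.6%, the Product team 46/122 = 37.7% → the Product team
P2: Team Beta 12/28 = 42.9%, the Product team 39/70 = 55.7% → the Product team
Overall: Team Beta 163/297 = 54.9%, the Product team 118/247 = 47.8% → Team Beta
The Product team wins each ticket group but Team Beta wins overall — the comparison reverses. The Product team's tickets skew toward P0, which has a lower base rate.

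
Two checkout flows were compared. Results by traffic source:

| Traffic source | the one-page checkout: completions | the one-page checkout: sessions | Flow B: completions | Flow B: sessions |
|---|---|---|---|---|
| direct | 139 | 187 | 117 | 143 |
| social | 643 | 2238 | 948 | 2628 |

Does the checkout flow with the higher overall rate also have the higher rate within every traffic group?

Yes

Direct: the one-page checkout 139/187 = 74.3%, Flow B 117/143 = 81.8% → Flow B
Social: the one-page checkout 643/2238 = 28.7%, Flow B 948/2628 = 36.1% → Flow B
Overall: the one-page checkout 782/2425 = 32.2%, Flow B 1065/2771 = 38.4% → Flow B
Flow B wins overall and in every traffic group — no reversal.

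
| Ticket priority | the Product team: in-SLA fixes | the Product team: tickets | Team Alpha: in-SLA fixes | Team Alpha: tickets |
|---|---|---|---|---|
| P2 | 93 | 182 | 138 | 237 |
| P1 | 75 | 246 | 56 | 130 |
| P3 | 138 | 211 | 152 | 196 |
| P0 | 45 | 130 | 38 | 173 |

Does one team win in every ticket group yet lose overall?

P2: the Product team 93/182 = 51.1%, Team Alpha 138/237 = 58.2% → Team Alpha
P1: the Product team 75/246 = 30.5%, Team Alpha 56/130 = 43.1% → Team Alpha
P3: the Product team 138/211 = 65.4%, Team Alpha 152/196 = 77.6% → Team Alpha
P0: the Product team 45/130 = 34.6%, Team Alpha 38/173 = 22.0% → the Product team
Overall: the Product team 351/769 = 45.6%, Team Alpha 384/736 = 52.2% → Team Alpha
Neither sweeps: the Product team wins 1 of 4 groups, Team Alpha wins 3. Team Alpha wins overall but not every group — no Simpson reversal.

No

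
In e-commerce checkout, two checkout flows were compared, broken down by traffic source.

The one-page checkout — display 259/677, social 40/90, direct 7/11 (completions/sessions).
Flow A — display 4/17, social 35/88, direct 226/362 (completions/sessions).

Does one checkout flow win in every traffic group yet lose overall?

Display: the one-page checkout 259/677 = 38.3%, Flow A 4/17 = 23.5% → the one-page checkout
Social: the one-page checkout 40/90 = 44.4%, Flow A 35/88 = 39.8% → the one-page checkout
Direct: the one-page checkout 7/11 = 63.6%, Flow A 226/362 = 62.4% → the one-page checkout
Overall: the one-page checkout 306/778 = 39.3%, Flow A 265/467 = 56.7% → Flow A
The one-page checkout wins each traffic group but Flow A wins overall — the comparison reverses. The one-page checkout's sessions skew toward display, which has a lower base rate.

Yes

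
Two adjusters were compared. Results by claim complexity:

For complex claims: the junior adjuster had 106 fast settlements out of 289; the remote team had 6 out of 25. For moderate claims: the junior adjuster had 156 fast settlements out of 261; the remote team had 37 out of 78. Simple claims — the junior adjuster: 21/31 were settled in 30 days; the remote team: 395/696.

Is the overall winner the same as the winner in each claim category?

Complex: the junior adjuster 106/289 = 36.7%, the remote team 6/25 = 24.0% → the junior adjuster
Moderate: the junior adjuster 156/261 = 59.8%, the remote team 37/78 = 47.4% → the junior adjuster
Simple: the junior adjuster 21/31 = 67.7%, the remote team 395/696 = 56.8% → the junior adjuster
Overall: the junior adjuster 283/581 = 48.7%, the remote team 438/799 = 54.8% → the remote team
The junior adjuster wins each claim group but the remote team wins overall — the comparison reverses. The junior adjuster's claims skew toward complex, which has a lower base rate.

No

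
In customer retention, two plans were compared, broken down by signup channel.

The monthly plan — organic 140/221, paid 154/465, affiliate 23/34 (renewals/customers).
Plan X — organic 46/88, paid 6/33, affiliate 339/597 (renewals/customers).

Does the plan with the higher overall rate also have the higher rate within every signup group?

Organic: the monthly plan 140/221 = 63.3%, Plan X 46/88 = 52.3% → the monthly plan
Paid: the monthly plan 154/465 = 33.1%, Plan X 6/33 = 18.2% → the monthly plan
Affiliate: the monthly plan 23/34 = 67.6%, Plan X 339/597 = 56.8% → the monthly plan
Overall: the monthly plan 317/720 = 44.0%, Plan X 391/718 = 54.5% → Plan X
The monthly plan wins each signup group but Plan X wins overall — the comparison reverses. The monthly plan's customers skew toward paid, which has a lower base rate.

No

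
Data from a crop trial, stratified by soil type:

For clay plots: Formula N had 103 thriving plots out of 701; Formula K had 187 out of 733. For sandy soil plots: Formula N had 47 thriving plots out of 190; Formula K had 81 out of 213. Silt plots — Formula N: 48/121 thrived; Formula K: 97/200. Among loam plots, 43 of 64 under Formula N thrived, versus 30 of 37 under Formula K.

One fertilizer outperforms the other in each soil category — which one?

Clay: Formula N 103/701 = 14.7%, Formula K 187/733 = 25.5% → Formula K
Sandy soil: Formula N 47/190 = 24.7%, Formula K 81/213 = 38.0% → Formula K
Silt: Formula N 48/121 = 39.7%, Formula K 97/200 = 48.5% → Formula K
Loam: Formula N 43/64 = 67.2%, Formula K 30/37 = 81.1% → Formula K
Formula K has the higher rate in all 4 groups.

Formula K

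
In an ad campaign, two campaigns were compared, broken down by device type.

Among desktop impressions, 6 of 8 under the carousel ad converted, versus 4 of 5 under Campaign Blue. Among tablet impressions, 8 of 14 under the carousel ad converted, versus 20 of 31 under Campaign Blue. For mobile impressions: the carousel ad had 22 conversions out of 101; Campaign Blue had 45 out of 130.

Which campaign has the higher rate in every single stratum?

Campaign Blue

Desktop: the carousel ad 6/8 = 75.0%, Campaign Blue 4/5 = 80.0% → Campaign Blue
Tablet: the carousel ad 8/14 = 57.1%, Campaign Blue 20/31 = 64.5% → Campaign Blue
Mobile: the carousel ad 22/101 = 21.8%, Campaign Blue 45/130 = 34.6% → Campaign Blue
Campaign Blue has the higher rate in all 3 groups.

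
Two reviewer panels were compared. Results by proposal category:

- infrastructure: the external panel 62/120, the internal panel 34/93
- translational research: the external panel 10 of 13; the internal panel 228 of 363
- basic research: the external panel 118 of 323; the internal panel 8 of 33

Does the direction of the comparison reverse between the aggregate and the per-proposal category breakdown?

Infrastructure: the external panel 62/120 = 51.7%, the internal panel 34/93 = 36.6% → the external panel
Translational research: the external panel 10/13 = 76.9%, the internal panel 228/363 = 62.8% → the external panel
Basic research: the external panel 118/323 = 36.5%, the internal panel 8/33 = 24.2% → the external panel
Overall: the external panel 190/456 = 41.7%, the internal panel 270/489 = 55.2% → the internal panel
The external panel wins each proposal group but the internal panel wins overall — the comparison reverses. The external panel's proposals skew toward basic research, which has a lower base rate.

Yes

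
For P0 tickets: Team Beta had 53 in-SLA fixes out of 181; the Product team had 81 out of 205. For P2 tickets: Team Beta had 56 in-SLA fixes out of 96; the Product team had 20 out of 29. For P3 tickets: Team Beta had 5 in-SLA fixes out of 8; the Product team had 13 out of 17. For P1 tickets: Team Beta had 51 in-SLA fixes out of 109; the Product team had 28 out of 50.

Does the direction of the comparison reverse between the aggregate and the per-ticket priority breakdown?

No

P0: Team Beta 53/181 = 29.3%, the Product team 81/205 = 39.5% → the Product team
P2: Team Beta 56/96 = 58.3%, the Product team 20/29 = 69.0% → the Product team
P3: Team Beta 5/8 = 62.5%, the Product team 13/17 = 76.5% → the Product team
P1: Team Beta 51/109 = 46.8%, the Product team 28/50 = 56.0% → the Product team
Overall: Team Beta 165/394 = 41.9%, the Product team 142/301 = 47.2% → the Product team
The Product team wins overall and in every ticket group — no reversal.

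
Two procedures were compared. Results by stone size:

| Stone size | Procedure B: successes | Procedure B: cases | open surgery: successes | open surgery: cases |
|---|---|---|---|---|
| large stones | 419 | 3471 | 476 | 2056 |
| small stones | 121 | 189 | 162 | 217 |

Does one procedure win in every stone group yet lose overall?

No

Large stones: Procedure B 419/3471 = 12.1%, open surgery 476/2056 = 23.2% → open surgery
Small stones: Procedure B 121/189 = 64.0%, open surgery 162/217 = 74.7% → open surgery
Overall: Procedure B 540/3660 = 14.8%, open surgery 638/2273 = 28.1% → open surgery
Open surgery wins overall and in every stone group — no reversal.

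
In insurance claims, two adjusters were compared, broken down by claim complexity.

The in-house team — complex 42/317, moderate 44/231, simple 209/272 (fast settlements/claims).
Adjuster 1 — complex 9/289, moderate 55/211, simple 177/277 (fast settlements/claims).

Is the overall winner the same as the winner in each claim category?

No

Complex: the in-house team 42/317 = 13.2%, Adjuster 1 9/289 = 3.1% → the in-house team
Moderate: the in-house team 44/231 = 19.0%, Adjuster 1 55/211 = 26.1% → Adjuster 1
Simple: the in-house team 209/272 = 76.8%, Adjuster 1 177/277 = 63.9% → the in-house team
Overall: the in-house team 295/820 = 36.0%, Adjuster 1 241/777 = 31.0% → the in-house team
Neither sweeps: the in-house team wins 2 of 3 groups, Adjuster 1 wins 1. The in-house team wins overall but not every group — no Simpson reversal.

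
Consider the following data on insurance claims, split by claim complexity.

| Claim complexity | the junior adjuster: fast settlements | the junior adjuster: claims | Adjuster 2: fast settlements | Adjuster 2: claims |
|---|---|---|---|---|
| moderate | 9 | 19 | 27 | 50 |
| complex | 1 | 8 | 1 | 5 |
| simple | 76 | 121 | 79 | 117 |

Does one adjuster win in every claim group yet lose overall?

Moderate: the junior adjuster 9/19 = 47.4%, Adjuster 2 27/50 = 54.0% → Adjuster 2
Complex: the junior adjuster 1/8 = 12.5%, Adjuster 2 1/5 = 20.0% → Adjuster 2
Simple: the junior adjuster 76/121 = 62.8%, Adjuster 2 79/117 = 67.5% → Adjuster 2
Overall: the junior adjuster 86/148 = 58.1%, Adjuster 2 107/172 = 62.2% → Adjuster 2
Adjuster 2 wins overall and in every claim group — no reversal.

No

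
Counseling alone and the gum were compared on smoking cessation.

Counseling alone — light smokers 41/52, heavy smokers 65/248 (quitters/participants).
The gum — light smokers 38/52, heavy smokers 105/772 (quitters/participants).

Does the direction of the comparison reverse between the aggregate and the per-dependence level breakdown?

Light smokers: counseling alone 41/52 = 78.8%, the gum 38/52 = 73.1% → counseling alone
Heavy smokers: counseling alone 65/248 = 26.2%, the gum 105/772 = 13.6% → counseling alone
Overall: counseling alone 106/300 = 35.3%, the gum 143/824 = 17.4% → counseling alone
Counseling alone wins overall and in every dependence group — no reversal.

No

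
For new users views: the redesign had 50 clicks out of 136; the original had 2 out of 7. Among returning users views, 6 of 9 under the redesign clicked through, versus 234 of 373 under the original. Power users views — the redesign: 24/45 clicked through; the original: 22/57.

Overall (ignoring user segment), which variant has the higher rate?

New users: the redesign 50/136 = 36.8%, the original 2/7 = 28.6% → the redesign
Returning users: the redesign 6/9 = 66.7%, the original 234/373 = 62.7% → the redesign
Power users: the redesign 24/45 = 53.3%, the original 22/57 = 38.6% → the redesign
Overall: the redesign 80/190 = 42.1%, the original 258/437 = 59.0% → the original
(The redesign wins every user group but the original wins overall — the redesign's views skew toward the low-rate new users group.)

the original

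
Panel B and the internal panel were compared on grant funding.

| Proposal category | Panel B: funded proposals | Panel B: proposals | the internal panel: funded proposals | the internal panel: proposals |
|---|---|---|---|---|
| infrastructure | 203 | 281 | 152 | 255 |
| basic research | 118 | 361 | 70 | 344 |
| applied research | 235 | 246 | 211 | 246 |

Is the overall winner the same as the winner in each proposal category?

Infrastructure: Panel B 203/281 = 72.2%, the internal panel 152/255 = 59.6% → Panel B
Basic research: Panel B 118/361 = 32.7%, the internal panel 70/344 = 20.3% → Panel B
Applied research: Panel B 235/246 = 95.5%, the internal panel 211/246 = 85.8% → Panel B
Overall: Panel B 556/888 = 62.6%, the internal panel 433/845 = 51.2% → Panel B
Panel B wins overall and in every proposal group — no reversal.

Yes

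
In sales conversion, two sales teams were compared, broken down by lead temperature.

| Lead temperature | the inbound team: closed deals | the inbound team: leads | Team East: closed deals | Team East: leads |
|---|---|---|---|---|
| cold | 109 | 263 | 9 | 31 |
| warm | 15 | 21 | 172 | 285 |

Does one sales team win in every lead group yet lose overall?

Cold: the inbound team 109/263 = 41.4%, Team East 9/31 = 29.0% → the inbound team
Warm: the inbound team 15/21 = 71.4%, Team East 172/285 = 60.4% → the inbound team
Overall: the inbound team 124/284 = 43.7%, Team East 181/316 = 57.3% → Team East
The inbound team wins each lead group but Team East wins overall — the comparison reverses. The inbound team's leads skew toward cold, which has a lower base rate.

Yes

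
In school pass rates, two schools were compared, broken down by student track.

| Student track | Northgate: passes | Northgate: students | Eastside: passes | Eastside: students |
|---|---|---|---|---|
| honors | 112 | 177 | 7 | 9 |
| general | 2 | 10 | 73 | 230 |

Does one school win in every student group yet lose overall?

Honors: Northgate 112/177 = 63.3%, Eastside 7/9 = 77.8% → Eastside
General: Northgate 2/10 = 20.0%, Eastside 73/230 = 31.7% → Eastside
Overall: Northgate 114/187 = 61.0%, Eastside 80/239 = 33.5% → Northgate
Eastside wins each student group but Northgate wins overall — the comparison reverses. Eastside's students skew toward general, which has a lower base rate.

Yes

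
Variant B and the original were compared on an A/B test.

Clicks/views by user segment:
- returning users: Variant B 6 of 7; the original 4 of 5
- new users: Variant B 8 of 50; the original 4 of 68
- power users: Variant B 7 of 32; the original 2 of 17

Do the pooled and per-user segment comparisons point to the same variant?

Returning users: Variant B 6/7 = 85.7%, the original 4/5 = 80.0% → Variant B
New users: Variant B 8/50 = 16.0%, the original 4/68 = 5.9% → Variant B
Power users: Variant B 7/32 = 21.9%, the original 2/17 = 11.8% → Variant B
Overall: Variant B 21/89 = 23.6%, the original 10/90 = 11.1% → Variant B
Variant B wins overall and in every user group — no reversal.

Yes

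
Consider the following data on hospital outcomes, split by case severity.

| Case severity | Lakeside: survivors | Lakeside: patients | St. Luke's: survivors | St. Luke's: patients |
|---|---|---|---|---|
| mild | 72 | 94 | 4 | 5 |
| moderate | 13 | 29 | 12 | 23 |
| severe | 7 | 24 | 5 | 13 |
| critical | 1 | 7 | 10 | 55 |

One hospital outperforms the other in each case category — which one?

St. Luke's

Mild: Lakeside 72/94 = 76.6%, St. Luke's 4/5 = 80.0% → St. Luke's
Moderate: Lakeside 13/29 = 44.8%, St. Luke's 12/23 = 52.2% → St. Luke's
Severe: Lakeside 7/24 = 29.2%, St. Luke's 5/13 = 38.5% → St. Luke's
Critical: Lakeside 1/7 = 14.3%, St. Luke's 10/55 = 18.2% → St. Luke's
St. Luke's has the higher rate in all 4 groups.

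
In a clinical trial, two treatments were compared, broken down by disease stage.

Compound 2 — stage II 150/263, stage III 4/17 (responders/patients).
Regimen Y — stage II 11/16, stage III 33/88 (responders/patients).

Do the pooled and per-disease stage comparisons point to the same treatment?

No

Stage II: Compound 2 150/263 = 57.0%, Regimen Y 11/16 = 68.8% → Regimen Y
Stage III: Compound 2 4/17 = 23.5%, Regimen Y 33/88 = 37.5% → Regimen Y
Overall: Compound 2 154/280 = 55.0%, Regimen Y 44/104 = 42.3% → Compound 2
Regimen Y wins each disease group but Compound 2 wins overall — the comparison reverses. Regimen Y's patients skew toward stage III, which has a lower base rate.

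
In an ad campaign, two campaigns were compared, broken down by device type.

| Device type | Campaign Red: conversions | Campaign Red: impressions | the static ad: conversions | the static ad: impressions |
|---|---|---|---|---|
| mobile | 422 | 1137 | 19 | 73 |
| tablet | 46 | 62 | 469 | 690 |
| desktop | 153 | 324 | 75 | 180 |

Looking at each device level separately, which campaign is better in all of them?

Campaign Red

Mobile: Campaign Red 422/1137 = 37.1%, the static ad 19/73 = 26.0% → Campaign Red
Tablet: Campaign Red 46/62 = 74.2%, the static ad 469/690 = 68.0% → Campaign Red
Desktop: Campaign Red 153/324 = 47.2%, the static ad 75/180 = 41.7% → Campaign Red
Campaign Red has the higher rate in all 3 groups.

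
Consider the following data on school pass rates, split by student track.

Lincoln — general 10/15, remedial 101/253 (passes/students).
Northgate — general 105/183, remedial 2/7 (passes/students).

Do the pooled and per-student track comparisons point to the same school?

General: Lincoln 10/15 = 66.7%, Northgate 105/183 = 57.4% → Lincoln
Remedial: Lincoln 101/253 = 39.9%, Northgate 2/7 = 28.6% → Lincoln
Overall: Lincoln 111/268 = 41.4%, Northgate 107/190 = 56.3% → Northgate
Lincoln wins each student group but Northgate wins overall — the comparison reverses. Lincoln's students skew toward remedial, which has a lower base rate.

No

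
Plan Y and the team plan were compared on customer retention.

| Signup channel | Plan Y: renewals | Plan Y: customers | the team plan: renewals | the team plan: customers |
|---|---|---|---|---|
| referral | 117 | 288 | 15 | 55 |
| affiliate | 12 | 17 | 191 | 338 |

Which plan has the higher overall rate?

Referral: Plan Y 117/288 = 40.6%, the team plan 15/55 = 27.3% → Plan Y
Affiliate: Plan Y 12/17 = 70.6%, the team plan 191/338 = 56.5% → Plan Y
Overall: Plan Y 129/305 = 42.3%, the team plan 206/393 = 52.4% → the team plan
(Plan Y wins every signup group but the team plan wins overall — Plan Y's customers skew toward the low-rate referral group.)

the team plan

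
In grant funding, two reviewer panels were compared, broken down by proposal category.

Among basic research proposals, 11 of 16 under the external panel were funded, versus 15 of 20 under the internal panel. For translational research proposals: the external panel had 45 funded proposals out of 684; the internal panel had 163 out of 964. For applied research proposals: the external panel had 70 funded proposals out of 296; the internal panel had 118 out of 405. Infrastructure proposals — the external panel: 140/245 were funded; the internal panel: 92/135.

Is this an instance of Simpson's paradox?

No

Basic research: the external panel 11/16 = 68.8%, the internal panel 15/20 = 75.0% → the internal panel
Translational research: the external panel 45/684 = 6.6%, the internal panel 163/964 = 16.9% → the internal panel
Applied research: the external panel 70/296 = 23.6%, the internal panel 118/405 = 29.1% → the internal panel
Infrastructure: the external panel 140/245 = 57.1%, the internal panel 92/135 = 68.1% → the internal panel
Overall: the external panel 266/1241 = 21.4%, the internal panel 388/1524 = 25.5% → the internal panel
The internal panel wins overall and in every proposal group — no reversal.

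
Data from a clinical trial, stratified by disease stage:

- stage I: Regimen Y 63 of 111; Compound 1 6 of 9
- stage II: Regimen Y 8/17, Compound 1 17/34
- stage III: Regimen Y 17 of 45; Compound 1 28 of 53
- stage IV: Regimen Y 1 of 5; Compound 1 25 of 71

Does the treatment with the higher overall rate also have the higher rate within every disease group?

Stage I: Regimen Y 63/111 = 56.8%, Compound 1 6/9 = 66.7% → Compound 1
Stage II: Regimen Y 8/17 = 47.1%, Compound 1 17/34 = 50.0% → Compound 1
Stage III: Regimen Y 17/45 = 37.8%, Compound 1 28/53 = 52.8% → Compound 1
Stage IV: Regimen Y 1/5 = 20.0%, Compound 1 25/71 = 35.2% → Compound 1
Overall: Regimen Y 89/178 = 50.0%, Compound 1 76/167 = 45.5% → Regimen Y
Compound 1 wins each disease group but Regimen Y wins overall — the comparison reverses. Compound 1's patients skew toward stage IV, which has a lower base rate.

No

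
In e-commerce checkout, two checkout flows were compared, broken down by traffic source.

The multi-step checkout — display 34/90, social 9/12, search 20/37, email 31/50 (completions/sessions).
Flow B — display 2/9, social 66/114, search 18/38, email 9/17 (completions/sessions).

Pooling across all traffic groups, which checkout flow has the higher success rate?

Flow B

Display: the multi-step checkout 34/90 = 37.8%, Flow B 2/9 = 22.2% → the multi-step checkout
Social: the multi-step checkout 9/12 = 75.0%, Flow B 66/114 = 57.9% → the multi-step checkout
Search: the multi-step checkout 20/37 = 54.1%, Flow B 18/38 = 47.4% → the multi-step checkout
Email: the multi-step checkout 31/50 = 62.0%, Flow B 9/17 = 52.9% → the multi-step checkout
Overall: the multi-step checkout 94/189 = 49.7%, Flow B 95/178 = 53.4% → Flow B
(The multi-step checkout wins every traffic group but Flow B wins overall — the multi-step checkout's sessions skew toward the low-rate display group.)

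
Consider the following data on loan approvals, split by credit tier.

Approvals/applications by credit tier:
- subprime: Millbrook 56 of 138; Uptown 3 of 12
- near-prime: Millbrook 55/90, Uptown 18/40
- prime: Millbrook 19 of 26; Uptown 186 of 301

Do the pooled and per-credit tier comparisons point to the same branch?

No

Subprime: Millbrook 56/138 = 40.6%, Uptown 3/12 = 25.0% → Millbrook
Near-prime: Millbrook 55/90 = 61.1%, Uptown 18/40 = 45.0% → Millbrook
Prime: Millbrook 19/26 = 73.1%, Uptown 186/301 = 61.8% → Millbrook
Overall: Millbrook 130/254 = 51.2%, Uptown 207/353 = 58.6% → Uptown
Millbrook wins each credit group but Uptown wins overall — the comparison reverses. Millbrook's applications skew toward subprime, which has a lower base rate.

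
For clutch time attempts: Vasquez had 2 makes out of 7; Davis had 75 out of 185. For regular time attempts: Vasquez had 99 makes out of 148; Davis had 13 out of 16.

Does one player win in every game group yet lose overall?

Yes

Clutch time: Vasquez 2/7 = 28.6%, Davis 75/185 = 40.5% → Davis
Regular time: Vasquez 99/148 = 66.9%, Davis 13/16 = 81.2% → Davis
Overall: Vasquez 101/155 = 65.2%, Davis 88/201 = 43.8% → Vasquez
Davis wins each game group but Vasquez wins overall — the comparison reverses. Davis's attempts skew toward clutch time, which has a lower base rate.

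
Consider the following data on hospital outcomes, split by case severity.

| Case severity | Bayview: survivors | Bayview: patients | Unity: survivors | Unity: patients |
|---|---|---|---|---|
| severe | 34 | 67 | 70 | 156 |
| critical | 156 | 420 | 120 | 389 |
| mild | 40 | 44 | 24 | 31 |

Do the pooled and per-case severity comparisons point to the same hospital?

Yes

Severe: Bayview 34/67 = 50.7%, Unity 70/156 = 44.9% → Bayview
Critical: Bayview 156/420 = 37.1%, Unity 120/389 = 30.8% → Bayview
Mild: Bayview 40/44 = 90.9%, Unity 24/31 = 77.4% → Bayview
Overall: Bayview 230/531 = 43.3%, Unity 214/576 = 37.2% → Bayview
Bayview wins overall and in every case group — no reversal.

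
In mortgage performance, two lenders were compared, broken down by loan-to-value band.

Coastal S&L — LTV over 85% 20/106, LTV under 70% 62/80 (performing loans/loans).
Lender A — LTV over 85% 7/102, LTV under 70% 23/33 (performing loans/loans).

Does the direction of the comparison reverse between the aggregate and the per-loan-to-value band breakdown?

No

LTV over 85%: Coastal S&L 20/106 = 18.9%, Lender A 7/102 = 6.9% → Coastal S&L
LTV under 70%: Coastal S&L 62/80 = 77.5%, Lender A 23/33 = 69.7% → Coastal S&L
Overall: Coastal S&L 82/186 = 44.1%, Lender A 30/135 = 22.2% → Coastal S&L
Coastal S&L wins overall and in every loan-to-value group — no reversal.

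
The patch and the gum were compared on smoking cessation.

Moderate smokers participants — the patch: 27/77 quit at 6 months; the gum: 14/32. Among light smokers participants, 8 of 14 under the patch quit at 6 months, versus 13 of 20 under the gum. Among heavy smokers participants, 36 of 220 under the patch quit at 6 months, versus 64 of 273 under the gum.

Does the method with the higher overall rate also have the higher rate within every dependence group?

Moderate smokers: the patch 27/77 = 35.1%, the gum 14/32 = 43.8% → the gum
Light smokers: the patch 8/14 = 57.1%, the gum 13/20 = 65.0% → the gum
Heavy smokers: the patch 36/220 = 16.4%, the gum 64/273 = 23.4% → the gum
Overall: the patch 71/311 = 22.8%, the gum 91/325 = 28.0% → the gum
The gum wins overall and in every dependence group — no reversal.

Yes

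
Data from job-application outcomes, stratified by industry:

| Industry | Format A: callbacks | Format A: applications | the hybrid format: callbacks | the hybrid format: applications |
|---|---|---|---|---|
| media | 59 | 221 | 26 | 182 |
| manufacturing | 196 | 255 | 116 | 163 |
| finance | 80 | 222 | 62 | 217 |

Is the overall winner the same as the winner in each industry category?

Media: Format A 59/221 = 26.7%, the hybrid format 26/182 = 14.3% → Format A
Manufacturing: Format A 196/255 = 76.9%, the hybrid format 116/163 = 71.2% → Format A
Finance: Format A 80/222 = 36.0%, the hybrid format 62/217 = 28.6% → Format A
Overall: Format A 335/698 = 48.0%, the hybrid format 204/562 = 36.3% → Format A
Format A wins overall and in every industry group — no reversal.

Yes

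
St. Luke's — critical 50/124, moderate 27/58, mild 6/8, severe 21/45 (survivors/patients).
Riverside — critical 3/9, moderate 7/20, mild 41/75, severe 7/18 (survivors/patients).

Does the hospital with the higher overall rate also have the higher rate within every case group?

Critical: St. Luke's 50/124 = 40.3%, Riverside 3/9 = 33.3% → St. Luke's
Moderate: St. Luke's 27/58 = 46.6%, Riverside 7/20 = 35.0% → St. Luke's
Mild: St. Luke's 6/8 = 75.0%, Riverside 41/75 = 54.7% → St. Luke's
Severe: St. Luke's 21/45 = 46.7%, Riverside 7/18 = 38.9% → St. Luke's
Overall: St. Luke's 104/235 = 44.3%, Riverside 58/122 = 47.5% → Riverside
St. Luke's wins each case group but Riverside wins overall — the comparison reverses. St. Luke's's patients skew toward critical, which has a lower base rate.

No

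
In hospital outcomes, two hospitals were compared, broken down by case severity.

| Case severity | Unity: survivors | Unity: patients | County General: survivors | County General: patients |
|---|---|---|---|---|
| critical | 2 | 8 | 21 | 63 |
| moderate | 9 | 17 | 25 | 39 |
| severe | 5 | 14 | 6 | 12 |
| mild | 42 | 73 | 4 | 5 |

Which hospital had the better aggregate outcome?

Unity

Critical: Unity 2/8 = 25.0%, County General 21/63 = 33.3% → County General
Moderate: Unity 9/17 = 52.9%, County General 25/39 = 64.1% → County General
Severe: Unity 5/14 = 35.7%, County General 6/12 = 50.0% → County General
Mild: Unity 42/73 = 57.5%, County General 4/5 = 80.0% → County General
Overall: Unity 58/112 = 51.8%, County General 56/119 = 47.1% → Unity
(County General wins every case group but Unity wins overall — County General's patients skew toward the low-rate critical group.)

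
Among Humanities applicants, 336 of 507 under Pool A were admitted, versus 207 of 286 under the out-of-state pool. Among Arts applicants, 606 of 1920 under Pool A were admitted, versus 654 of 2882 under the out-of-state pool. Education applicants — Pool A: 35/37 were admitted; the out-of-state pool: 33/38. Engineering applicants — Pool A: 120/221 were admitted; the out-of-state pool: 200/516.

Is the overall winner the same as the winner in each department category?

Humanities: Pool A 336/507 = 66.3%, the out-of-state pool 207/286 = 72.4% → the out-of-state pool
Arts: Pool A 606/1920 = 31.6%, the out-of-state pool 654/2882 = 22.7% → Pool A
Education: Pool A 35/37 = 94.6%, the out-of-state pool 33/38 = 86.8% → Pool A
Engineering: Pool A 120/221 = 54.3%, the out-of-state pool 200/516 = 38.8% → Pool A
Overall: Pool A 1097/2685 = 40.9%, the out-of-state pool 1094/3722 = 29.4% → Pool A
Neither sweeps: Pool A wins 3 of 4 groups, the out-of-state pool wins 1. Pool A wins overall but not every group — no Simpson reversal.

No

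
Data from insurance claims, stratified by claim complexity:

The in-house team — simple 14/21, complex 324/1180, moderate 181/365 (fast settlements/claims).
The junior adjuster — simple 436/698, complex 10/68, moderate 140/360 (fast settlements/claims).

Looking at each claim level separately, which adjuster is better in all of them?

the in-house team

Simple: the in-house team 14/21 = 66.7%, the junior adjuster 436/698 = 62.5% → the in-house team
Complex: the in-house team 324/1180 = 27.5%, the junior adjuster 10/68 = 14.7% → the in-house team
Moderate: the in-house team 181/365 = 49.6%, the junior adjuster 140/360 = 38.9% → the in-house team
The in-house team has the higher rate in all 3 groups.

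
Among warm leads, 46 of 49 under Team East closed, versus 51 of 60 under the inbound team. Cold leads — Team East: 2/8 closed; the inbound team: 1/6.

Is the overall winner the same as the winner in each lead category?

Warm: Team East 46/49 = 93.9%, the inbound team 51/60 = 85.0% → Team East
Cold: Team East 2/8 = 25.0%, the inbound team 1/6 = 16.7% → Team East
Overall: Team East 48/57 = 84.2%, the inbound team 52/66 = 78.8% → Team East
Team East wins overall and in every lead group — no reversal.

Yes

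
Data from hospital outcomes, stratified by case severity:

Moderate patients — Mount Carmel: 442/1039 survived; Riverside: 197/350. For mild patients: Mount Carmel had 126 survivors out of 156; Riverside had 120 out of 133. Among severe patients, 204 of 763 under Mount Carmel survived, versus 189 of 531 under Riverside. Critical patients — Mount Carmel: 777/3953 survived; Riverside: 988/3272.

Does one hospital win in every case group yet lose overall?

Moderate: Mount Carmel 442/1039 = 42.5%, Riverside 197/350 = 56.3% → Riverside
Mild: Mount Carmel 126/156 = 80.8%, Riverside 120/133 = 90.2% → Riverside
Severe: Mount Carmel 204/763 = 26.7%, Riverside 189/531 = 35.6% → Riverside
Critical: Mount Carmel 777/3953 = 19.7%, Riverside 988/3272 = 30.2% → Riverside
Overall: Mount Carmel 1549/5911 = 26.2%, Riverside 1494/4286 = 34.9% → Riverside
Riverside wins overall and in every case group — no reversal.

No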